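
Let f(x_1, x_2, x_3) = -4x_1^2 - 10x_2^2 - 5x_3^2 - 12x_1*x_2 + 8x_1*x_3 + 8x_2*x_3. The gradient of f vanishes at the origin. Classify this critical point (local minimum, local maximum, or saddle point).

saddle point

The Hessian at the origin is H = [[-8, -12, 8], [-12, -20, 8], [8, 8, -10]].
Symmetric row and column elimination reduces H to a congruent diagonal form with pivots -8, -2, 6.
Counting signs: 1 positive, 2 negative.
H is indefinite, so the origin is a saddle point.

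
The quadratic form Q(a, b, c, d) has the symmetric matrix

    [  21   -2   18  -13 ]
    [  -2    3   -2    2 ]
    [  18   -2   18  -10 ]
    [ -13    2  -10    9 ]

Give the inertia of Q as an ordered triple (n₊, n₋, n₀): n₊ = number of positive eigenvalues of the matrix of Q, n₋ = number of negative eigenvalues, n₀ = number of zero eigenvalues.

Applying the same elementary operations to the rows and columns of A produces a congruent diagonal matrix with entries 21, 59/21, 150/59, 4/25.
So there are 4 positive pivots.

(4, 0, 0)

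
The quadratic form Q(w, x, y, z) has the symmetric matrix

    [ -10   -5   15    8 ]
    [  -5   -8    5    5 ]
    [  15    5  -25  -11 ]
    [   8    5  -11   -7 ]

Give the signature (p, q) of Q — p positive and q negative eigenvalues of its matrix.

(0, 4)

An LDLᵀ factorisation of A has diagonal entries -10, -11/2, -15/11, -1/5.
That gives 4 negative pivots.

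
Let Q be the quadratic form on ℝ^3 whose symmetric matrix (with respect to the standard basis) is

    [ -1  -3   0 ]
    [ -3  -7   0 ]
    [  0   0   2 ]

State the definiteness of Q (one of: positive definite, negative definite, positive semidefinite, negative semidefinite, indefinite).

An LDLᵀ factorisation of A has diagonal entries -1, 2, 2.
Counting signs: 2 positive, 1 negative.
Hence Q is indefinite.

indefinite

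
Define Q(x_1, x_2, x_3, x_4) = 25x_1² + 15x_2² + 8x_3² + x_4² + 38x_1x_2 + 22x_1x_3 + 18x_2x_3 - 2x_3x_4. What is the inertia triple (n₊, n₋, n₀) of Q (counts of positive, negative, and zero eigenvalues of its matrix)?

Write A = [[25, 19, 11, 0], [19, 15, 9, 0], [11, 9, 8, -1], [0, 0, -1, 1]].
Symmetric row and column elimination reduces A to a congruent diagonal form with pivots 25, 14/25, 17/7, 10/17.
Counting signs: 4 positive.

(4, 0, 0)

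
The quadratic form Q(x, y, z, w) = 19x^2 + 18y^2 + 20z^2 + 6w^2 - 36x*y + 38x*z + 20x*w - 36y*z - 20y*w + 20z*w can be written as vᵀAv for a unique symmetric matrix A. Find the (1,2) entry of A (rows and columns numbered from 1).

The coefficient of x·y in Q is -36. For a symmetric A this equals A[1,2] + A[2,1] = 2·A[1,2].
So A[1,2] = -36/2 = -18.

-18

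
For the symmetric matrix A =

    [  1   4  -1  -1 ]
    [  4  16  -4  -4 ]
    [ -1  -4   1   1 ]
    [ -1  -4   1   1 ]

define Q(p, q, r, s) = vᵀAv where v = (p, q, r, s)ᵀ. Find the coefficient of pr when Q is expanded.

The coefficient of pr is A[1,3] + A[3,1] = 2·(-1) = -2.

-2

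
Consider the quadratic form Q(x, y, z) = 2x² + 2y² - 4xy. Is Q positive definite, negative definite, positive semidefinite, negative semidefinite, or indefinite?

positive semidefinite

The symmetric matrix is A = [[2, -2, 0], [-2, 2, 0], [0, 0, 0]].
Congruent diagonalization of A (simultaneous row and column reduction) yields pivots 2, 0, 0.
That gives 1 positive, 2 zero pivots.
Hence Q is positive semidefinite.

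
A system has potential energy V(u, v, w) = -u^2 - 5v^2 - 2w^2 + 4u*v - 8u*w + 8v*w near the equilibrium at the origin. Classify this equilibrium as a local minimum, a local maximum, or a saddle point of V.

The Hessian at the origin is H = [[-2, 4, -8], [4, -10, 8], [-8, 8, -4]].
Congruent diagonalization of H (simultaneous row and column reduction) yields pivots -2, -2, 60.
That gives 1 positive, 2 negative pivots.
H is indefinite, so the origin is a saddle point.

saddle point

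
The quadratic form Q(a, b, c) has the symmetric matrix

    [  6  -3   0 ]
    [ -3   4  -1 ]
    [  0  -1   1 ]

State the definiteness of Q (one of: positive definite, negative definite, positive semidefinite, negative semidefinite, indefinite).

Leading principal minors: Δ_1 = 6, Δ_2 = 15, Δ_3 = 9.
All leading principal minors are positive, so by Sylvester's criterion Q is positive definite.

positive definite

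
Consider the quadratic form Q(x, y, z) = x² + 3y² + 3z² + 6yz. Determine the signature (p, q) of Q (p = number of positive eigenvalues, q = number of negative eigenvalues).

The associated matrix is A = [[1, 0, 0], [0, 3, 3], [0, 3, 3]].
Symmetric row and column elimination reduces A to a congruent diagonal form with pivots 1, 3, 0.
That gives 2 positive, 1 zero pivots.

(2, 0)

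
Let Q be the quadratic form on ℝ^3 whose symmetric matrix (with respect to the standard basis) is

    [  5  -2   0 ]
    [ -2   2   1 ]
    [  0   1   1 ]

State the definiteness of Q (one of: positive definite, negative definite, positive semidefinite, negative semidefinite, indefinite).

An LDLᵀ factorisation of A has diagonal entries 5, 6/5, 1/6.
That gives 3 positive pivots.
Hence Q is positive definite.

positive definite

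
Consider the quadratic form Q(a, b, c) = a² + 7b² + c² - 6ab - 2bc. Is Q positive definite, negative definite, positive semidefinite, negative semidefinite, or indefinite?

indefinite

The symmetric matrix is A = [[1, -3, 0], [-3, 7, -1], [0, -1, 1]].
Symmetric row and column elimination reduces A to a congruent diagonal form with pivots 1, -2, 3/2.
So there are 2 positive, 1 negative pivots.
Hence Q is indefinite.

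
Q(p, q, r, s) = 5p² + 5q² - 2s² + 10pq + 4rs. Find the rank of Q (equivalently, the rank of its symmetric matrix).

3

The symmetric matrix is A = [[5, 5, 0, 0], [5, 5, 0, 0], [0, 0, 0, 2], [0, 0, 2, -2]].
Row reduction of A gives 3 nonzero rows, so rank A = 3.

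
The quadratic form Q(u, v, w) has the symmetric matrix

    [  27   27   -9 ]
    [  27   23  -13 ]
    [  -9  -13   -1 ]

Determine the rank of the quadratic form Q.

Row-reducing A symmetrically gives the diagonal entries 27, -4, 0.
Counting signs: 1 positive, 1 negative, 1 zero.
The rank is the number of nonzero pivots: 2.

2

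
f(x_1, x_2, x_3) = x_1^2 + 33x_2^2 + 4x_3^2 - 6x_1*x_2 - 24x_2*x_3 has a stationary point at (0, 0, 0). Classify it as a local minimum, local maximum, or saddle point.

saddle point

The Hessian at the origin is H = [[2, -6, 0], [-6, 66, -24], [0, -24, 8]].
Row-reducing H symmetrically gives the diagonal entries 2, 48, -4.
So there are 2 positive, 1 negative pivots.
H is indefinite, so the origin is a saddle point.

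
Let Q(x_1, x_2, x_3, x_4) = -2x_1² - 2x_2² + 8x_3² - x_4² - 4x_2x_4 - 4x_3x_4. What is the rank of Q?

4

The associated matrix is A = [[-2, 0, 0, 0], [0, -2, 0, -2], [0, 0, 8, -2], [0, -2, -2, -1]].
Symmetric row and column elimination reduces A to a congruent diagonal form with pivots -2, -2, 8, 1/2.
Counting signs: 2 positive, 2 negative.
The rank is the number of nonzero pivots: 4.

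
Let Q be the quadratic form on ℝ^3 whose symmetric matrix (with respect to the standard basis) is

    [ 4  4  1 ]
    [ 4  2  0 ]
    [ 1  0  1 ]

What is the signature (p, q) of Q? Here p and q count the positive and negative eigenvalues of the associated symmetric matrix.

Congruent diagonalization of A (simultaneous row and column reduction) yields pivots 4, -2, 5/4.
So there are 2 positive, 1 negative pivots.

(2, 1)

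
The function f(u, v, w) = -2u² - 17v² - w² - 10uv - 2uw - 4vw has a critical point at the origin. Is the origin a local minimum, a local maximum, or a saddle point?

The Hessian at the origin is H = [[-4, -10, -2], [-10, -34, -4], [-2, -4, -2]].
Congruent diagonalization of H (simultaneous row and column reduction) yields pivots -4, -9, -8/9.
Counting signs: 3 negative.
H is negative definite, so the origin is a strict local maximum.

local maximum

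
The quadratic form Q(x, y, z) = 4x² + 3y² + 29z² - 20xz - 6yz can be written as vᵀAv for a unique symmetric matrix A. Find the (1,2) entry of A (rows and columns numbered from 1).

0

The coefficient of x·y in Q is 0. For a symmetric A this equals A[1,2] + A[2,1] = 2·A[1,2].
So A[1,2] = 0/2 = 0.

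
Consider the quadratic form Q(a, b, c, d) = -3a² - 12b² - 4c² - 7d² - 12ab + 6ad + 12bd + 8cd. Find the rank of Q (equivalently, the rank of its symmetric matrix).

2

The associated matrix is A = [[-3, -6, 0, 3], [-6, -12, 0, 6], [0, 0, -4, 4], [3, 6, 4, -7]].
Applying the same elementary operations to the rows and columns of A produces a congruent diagonal matrix with entries -3, 0, -4, 0.
So there are 2 negative, 2 zero pivots.
The rank is the number of nonzero pivots: 2.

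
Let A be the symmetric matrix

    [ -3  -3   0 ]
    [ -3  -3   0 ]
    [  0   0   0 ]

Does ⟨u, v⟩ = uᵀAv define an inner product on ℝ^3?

Symmetric row and column elimination reduces A to a congruent diagonal form with pivots -3, 0, 0.
So there are 1 negative, 2 zero pivots.
Hence Q is negative semidefinite.
⟨·,·⟩ is an inner product exactly when A is positive definite.

no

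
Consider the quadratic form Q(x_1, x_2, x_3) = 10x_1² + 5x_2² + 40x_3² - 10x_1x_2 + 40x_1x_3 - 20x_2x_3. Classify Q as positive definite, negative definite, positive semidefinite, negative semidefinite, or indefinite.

positive semidefinite

The associated matrix is A = [[10, -5, 20], [-5, 5, -10], [20, -10, 40]].
Applying the same elementary operations to the rows and columns of A produces a congruent diagonal matrix with entries 10, 5/2, 0.
Counting signs: 2 positive, 1 zero.
Hence Q is positive semidefinite.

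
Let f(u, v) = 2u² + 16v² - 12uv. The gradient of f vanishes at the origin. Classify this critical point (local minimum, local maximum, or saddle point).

The Hessian at the origin is H = [[4, -12], [-12, 32]].
det H = 4·32 − (-12)² = -16 < 0, so H is indefinite.
Therefore the origin is a saddle point.

saddle point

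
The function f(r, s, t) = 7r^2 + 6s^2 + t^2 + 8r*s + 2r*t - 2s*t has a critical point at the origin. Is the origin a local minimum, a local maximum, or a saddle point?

The Hessian at the origin is H = [[14, 8, 2], [8, 12, -2], [2, -2, 2]].
Row-reducing H symmetrically gives the diagonal entries 14, 52/7, 5/13.
That gives 3 positive pivots.
H is positive definite, so the origin is a strict local minimum.

local minimum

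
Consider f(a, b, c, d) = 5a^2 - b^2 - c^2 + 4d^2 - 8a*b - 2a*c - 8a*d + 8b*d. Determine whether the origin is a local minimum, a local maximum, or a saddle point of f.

saddle point

The Hessian at the origin is H = [[10, -8, -2, -8], [-8, -2, 0, 8], [-2, 0, -2, 0], [-8, 8, 0, 8]].
Congruent diagonalization of H (simultaneous row and column reduction) yields pivots 10, -42/5, -44/21, 40/11.
That gives 2 positive, 2 negative pivots.
H is indefinite, so the origin is a saddle point.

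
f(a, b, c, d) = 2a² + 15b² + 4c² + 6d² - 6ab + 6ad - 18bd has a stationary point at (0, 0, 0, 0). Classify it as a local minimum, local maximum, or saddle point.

saddle point

The Hessian at the origin is H = [[4, -6, 0, 6], [-6, 30, 0, -18], [0, 0, 8, 0], [6, -18, 0, 12]].
Row-reducing H symmetrically gives the diagonal entries 4, 21, 8, -6/7.
That gives 3 positive, 1 negative pivots.
H is indefinite, so the origin is a saddle point.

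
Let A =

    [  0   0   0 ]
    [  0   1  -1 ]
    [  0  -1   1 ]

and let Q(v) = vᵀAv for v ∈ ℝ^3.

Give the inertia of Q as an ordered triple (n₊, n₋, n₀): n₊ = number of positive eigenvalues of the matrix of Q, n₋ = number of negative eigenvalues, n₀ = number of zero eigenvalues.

(1, 0, 2)

Row-reducing A symmetrically gives the diagonal entries 0, 1, 0.
That gives 1 positive, 2 zero pivots.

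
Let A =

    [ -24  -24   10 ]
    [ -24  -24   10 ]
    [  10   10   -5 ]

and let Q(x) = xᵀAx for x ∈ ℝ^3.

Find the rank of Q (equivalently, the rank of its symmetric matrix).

Symmetric row and column elimination reduces A to a congruent diagonal form with pivots -24, 0, -5/6.
So there are 2 negative, 1 zero pivots.
The rank is the number of nonzero pivots: 2.

2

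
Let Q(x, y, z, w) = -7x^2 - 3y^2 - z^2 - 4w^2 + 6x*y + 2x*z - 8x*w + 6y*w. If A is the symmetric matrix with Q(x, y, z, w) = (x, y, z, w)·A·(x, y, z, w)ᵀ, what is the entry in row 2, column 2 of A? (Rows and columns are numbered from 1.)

The coefficient of y^2 in Q is -3, and that is exactly A[2,2].

-3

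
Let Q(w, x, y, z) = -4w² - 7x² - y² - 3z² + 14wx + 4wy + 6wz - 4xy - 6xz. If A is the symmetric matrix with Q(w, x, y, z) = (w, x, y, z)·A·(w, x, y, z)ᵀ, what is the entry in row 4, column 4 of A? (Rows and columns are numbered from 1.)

-3

The coefficient of z² in Q is -3, and that is exactly A[4,4].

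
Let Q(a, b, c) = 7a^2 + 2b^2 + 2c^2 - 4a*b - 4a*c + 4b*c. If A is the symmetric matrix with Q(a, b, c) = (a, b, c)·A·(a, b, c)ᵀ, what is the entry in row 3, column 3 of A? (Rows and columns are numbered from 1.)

The coefficient of c^2 in Q is 2, and that is exactly A[3,3].

2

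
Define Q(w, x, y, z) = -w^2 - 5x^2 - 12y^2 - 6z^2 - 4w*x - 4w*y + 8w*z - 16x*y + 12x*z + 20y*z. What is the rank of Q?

4

The symmetric matrix is A = [[-1, -2, -2, 4], [-2, -5, -8, 6], [-2, -8, -12, 10], [4, 6, 10, -6]].
Symmetric row and column elimination reduces A to a congruent diagonal form with pivots -1, -1, 8, 3/2.
So there are 2 positive, 2 negative pivots.
The rank is the number of nonzero pivots: 4.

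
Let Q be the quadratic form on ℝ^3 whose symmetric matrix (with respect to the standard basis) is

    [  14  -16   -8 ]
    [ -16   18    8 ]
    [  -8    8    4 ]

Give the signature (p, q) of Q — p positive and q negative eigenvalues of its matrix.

(2, 1)

An LDLᵀ factorisation of A has diagonal entries 14, -2/7, 4.
Counting signs: 2 positive, 1 negative.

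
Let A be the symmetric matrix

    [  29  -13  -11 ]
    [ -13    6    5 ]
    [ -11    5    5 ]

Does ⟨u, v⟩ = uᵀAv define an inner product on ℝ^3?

Leading principal minors: Δ_1 = 29, Δ_2 = 5, Δ_3 = 4.
All leading principal minors are positive, so by Sylvester's criterion Q is positive definite.
⟨·,·⟩ is an inner product exactly when A is positive definite.

yes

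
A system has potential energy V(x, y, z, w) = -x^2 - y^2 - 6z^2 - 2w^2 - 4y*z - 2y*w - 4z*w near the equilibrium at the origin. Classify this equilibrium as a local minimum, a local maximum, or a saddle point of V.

The Hessian at the origin is H = [[-2, 0, 0, 0], [0, -2, -4, -2], [0, -4, -12, -4], [0, -2, -4, -4]].
Applying the same elementary operations to the rows and columns of H produces a congruent diagonal matrix with entries -2, -2, -4, -2.
Counting signs: 4 negative.
H is negative definite, so the origin is a strict local maximum.

local maximum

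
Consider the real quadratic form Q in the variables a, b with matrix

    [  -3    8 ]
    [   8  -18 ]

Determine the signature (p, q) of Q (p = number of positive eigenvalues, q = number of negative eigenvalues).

(1, 1)

An LDLᵀ factorisation of A has diagonal entries -3, 10/3.
So there are 1 positive, 1 negative pivots.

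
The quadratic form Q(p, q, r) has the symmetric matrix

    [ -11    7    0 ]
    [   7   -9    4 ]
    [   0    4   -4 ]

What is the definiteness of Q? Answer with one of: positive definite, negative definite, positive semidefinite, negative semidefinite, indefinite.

negative definite

Leading principal minors: Δ_1 = -11, Δ_2 = 50, Δ_3 = -24.
The signs alternate starting with Δ_1 < 0, so by Sylvester's criterion Q is negative definite.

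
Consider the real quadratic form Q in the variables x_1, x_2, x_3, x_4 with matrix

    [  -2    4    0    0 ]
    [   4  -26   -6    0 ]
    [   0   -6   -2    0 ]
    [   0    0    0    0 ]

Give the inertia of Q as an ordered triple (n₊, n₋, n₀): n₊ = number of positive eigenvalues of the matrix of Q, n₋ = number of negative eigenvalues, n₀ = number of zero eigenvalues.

Row-reducing A symmetrically gives the diagonal entries -2, -18, 0, 0.
Counting signs: 2 negative, 2 zero.

(0, 2, 2)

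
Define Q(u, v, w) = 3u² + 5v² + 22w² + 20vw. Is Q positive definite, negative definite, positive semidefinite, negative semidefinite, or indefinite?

positive definite

The symmetric matrix is A = [[3, 0, 0], [0, 5, 10], [0, 10, 22]].
An LDLᵀ factorisation of A has diagonal entries 3, 5, 2.
So there are 3 positive pivots.
Hence Q is positive definite.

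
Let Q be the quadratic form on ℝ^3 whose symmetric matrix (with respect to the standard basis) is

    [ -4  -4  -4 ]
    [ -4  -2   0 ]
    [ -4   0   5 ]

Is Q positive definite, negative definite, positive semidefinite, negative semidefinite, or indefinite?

indefinite

Symmetric row and column elimination reduces A to a congruent diagonal form with pivots -4, 2, 1.
That gives 2 positive, 1 negative pivots.
Hence Q is indefinite.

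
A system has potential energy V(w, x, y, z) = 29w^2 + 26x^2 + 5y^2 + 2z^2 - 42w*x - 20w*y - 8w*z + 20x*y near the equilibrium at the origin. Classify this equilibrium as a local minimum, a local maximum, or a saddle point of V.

local minimum

The Hessian at the origin is H = [[58, -42, -20, -8], [-42, 52, 20, 0], [-20, 20, 10, 0], [-8, 0, 0, 4]].
Row-reducing H symmetrically gives the diagonal entries 58, 626/29, 530/313, 20/53.
So there are 4 positive pivots.
H is positive definite, so the origin is a strict local minimum.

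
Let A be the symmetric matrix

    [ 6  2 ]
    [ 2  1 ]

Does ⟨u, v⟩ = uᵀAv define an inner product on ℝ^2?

Symmetric row and column elimination reduces A to a congruent diagonal form with pivots 6, 1/3.
Counting signs: 2 positive.
Hence Q is positive definite.
⟨·,·⟩ is an inner product exactly when A is positive definite.

yes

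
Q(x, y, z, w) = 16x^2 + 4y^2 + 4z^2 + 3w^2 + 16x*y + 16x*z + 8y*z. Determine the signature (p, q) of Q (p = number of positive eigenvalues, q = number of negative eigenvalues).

The associated matrix is A = [[16, 8, 8, 0], [8, 4, 4, 0], [8, 4, 4, 0], [0, 0, 0, 3]].
Applying the same elementary operations to the rows and columns of A produces a congruent diagonal matrix with entries 16, 0, 0, 3.
So there are 2 positive, 2 zero pivots.

(2, 0)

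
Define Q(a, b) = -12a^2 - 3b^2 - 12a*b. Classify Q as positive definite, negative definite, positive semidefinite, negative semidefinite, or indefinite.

negative semidefinite

The symmetric matrix of Q is [[-12, -6], [-6, -3]].
For the 2×2 matrix [[-12, -6], [-6, -3]]: det = -12·-3 − (-6)² = 0, trace = -15.
det = 0 so one eigenvalue is zero; the form is semidefinite with the sign of the trace.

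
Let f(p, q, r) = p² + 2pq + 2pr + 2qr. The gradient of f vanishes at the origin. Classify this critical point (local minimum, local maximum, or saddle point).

The Hessian at the origin is H = [[2, 2, 2], [2, 0, 2], [2, 2, 0]].
Applying the same elementary operations to the rows and columns of H produces a congruent diagonal matrix with entries 2, -2, -2.
That gives 1 positive, 2 negative pivots.
H is indefinite, so the origin is a saddle point.

saddle point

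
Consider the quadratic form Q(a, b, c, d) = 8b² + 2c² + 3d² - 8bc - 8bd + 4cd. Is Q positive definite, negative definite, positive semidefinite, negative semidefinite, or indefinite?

The symmetric matrix is A = [[0, 0, 0, 0], [0, 8, -4, -4], [0, -4, 2, 2], [0, -4, 2, 3]].
Symmetric row and column elimination reduces A to a congruent diagonal form with pivots 0, 8, 0, 1.
So there are 2 positive, 2 zero pivots.
Hence Q is positive semidefinite.

positive semidefinite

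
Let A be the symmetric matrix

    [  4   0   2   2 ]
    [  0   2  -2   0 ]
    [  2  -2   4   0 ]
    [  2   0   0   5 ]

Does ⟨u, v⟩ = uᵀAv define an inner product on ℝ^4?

Leading principal minors: Δ_1 = 4, Δ_2 = 8, Δ_3 = 8, Δ_4 = 24.
All leading principal minors are positive, so by Sylvester's criterion Q is positive definite.
⟨·,·⟩ is an inner product exactly when A is positive definite.

yes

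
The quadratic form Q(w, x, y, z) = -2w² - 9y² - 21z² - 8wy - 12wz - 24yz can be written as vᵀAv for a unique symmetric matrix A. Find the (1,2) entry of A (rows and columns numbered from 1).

The coefficient of w·x in Q is 0. For a symmetric A this equals A[1,2] + A[2,1] = 2·A[1,2].
So A[1,2] = 0/2 = 0.

0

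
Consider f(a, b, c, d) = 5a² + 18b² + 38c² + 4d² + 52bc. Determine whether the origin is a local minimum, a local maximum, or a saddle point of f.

local minimum

The Hessian at the origin is H = [[10, 0, 0, 0], [0, 36, 52, 0], [0, 52, 76, 0], [0, 0, 0, 8]].
Applying the same elementary operations to the rows and columns of H produces a congruent diagonal matrix with entries 10, 36, 8/9, 8.
So there are 4 positive pivots.
H is positive definite, so the origin is a strict local minimum.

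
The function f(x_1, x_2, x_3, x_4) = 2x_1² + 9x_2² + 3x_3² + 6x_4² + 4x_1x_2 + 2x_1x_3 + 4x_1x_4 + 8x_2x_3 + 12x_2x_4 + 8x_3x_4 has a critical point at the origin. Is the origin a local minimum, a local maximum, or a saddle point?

The Hessian at the origin is H = [[4, 4, 2, 4], [4, 18, 8, 12], [2, 8, 6, 8], [4, 12, 8, 12]].
Symmetric row and column elimination reduces H to a congruent diagonal form with pivots 4, 14, 17/7, 12/17.
That gives 4 positive pivots.
H is positive definite, so the origin is a strict local minimum.

local minimum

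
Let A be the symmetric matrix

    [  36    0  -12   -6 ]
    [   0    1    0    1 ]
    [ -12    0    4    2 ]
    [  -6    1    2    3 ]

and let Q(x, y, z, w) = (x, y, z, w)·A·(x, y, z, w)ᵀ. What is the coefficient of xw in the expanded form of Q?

The coefficient of xw is A[1,4] + A[4,1] = 2·(-6) = -12.

-12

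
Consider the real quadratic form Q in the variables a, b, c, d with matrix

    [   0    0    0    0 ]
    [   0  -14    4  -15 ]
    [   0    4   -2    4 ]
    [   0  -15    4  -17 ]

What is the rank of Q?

3

Symmetric row and column elimination reduces A to a congruent diagonal form with pivots 0, -14, -6/7, -5/6.
Counting signs: 3 negative, 1 zero.
The rank is the number of nonzero pivots: 3.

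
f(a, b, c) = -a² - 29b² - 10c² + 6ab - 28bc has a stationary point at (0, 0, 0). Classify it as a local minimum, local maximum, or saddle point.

local maximum

The Hessian at the origin is H = [[-2, 6, 0], [6, -58, -28], [0, -28, -20]].
Applying the same elementary operations to the rows and columns of H produces a congruent diagonal matrix with entries -2, -40, -2/5.
So there are 3 negative pivots.
H is negative definite, so the origin is a strict local maximum.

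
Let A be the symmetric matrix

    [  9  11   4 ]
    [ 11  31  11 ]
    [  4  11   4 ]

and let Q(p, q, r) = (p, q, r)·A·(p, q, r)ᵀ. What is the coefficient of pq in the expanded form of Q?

The coefficient of pq is A[1,2] + A[2,1] = 2·11 = 22.

22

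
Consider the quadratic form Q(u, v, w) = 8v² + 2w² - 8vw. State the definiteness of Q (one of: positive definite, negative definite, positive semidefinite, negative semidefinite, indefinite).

positive semidefinite

Write A = [[0, 0, 0], [0, 8, -4], [0, -4, 2]].
Row-reducing A symmetrically gives the diagonal entries 0, 8, 0.
So there are 1 positive, 2 zero pivots.
Hence Q is positive semidefinite.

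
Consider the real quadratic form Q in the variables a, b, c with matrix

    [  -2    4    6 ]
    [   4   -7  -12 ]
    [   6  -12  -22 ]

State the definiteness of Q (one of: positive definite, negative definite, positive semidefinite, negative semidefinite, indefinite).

indefinite

Applying the same elementary operations to the rows and columns of A produces a congruent diagonal matrix with entries -2, 1, -4.
So there are 1 positive, 2 negative pivots.
Hence Q is indefinite.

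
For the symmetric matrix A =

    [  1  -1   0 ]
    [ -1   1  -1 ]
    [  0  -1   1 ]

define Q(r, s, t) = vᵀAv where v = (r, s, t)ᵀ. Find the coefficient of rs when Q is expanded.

-2

The coefficient of rs is A[1,2] + A[2,1] = 2·(-1) = -2.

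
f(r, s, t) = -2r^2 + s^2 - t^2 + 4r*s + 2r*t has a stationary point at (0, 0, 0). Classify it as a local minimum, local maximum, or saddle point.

saddle point

The Hessian at the origin is H = [[-4, 4, 2], [4, 2, 0], [2, 0, -2]].
Applying the same elementary operations to the rows and columns of H produces a congruent diagonal matrix with entries -4, 6, -5/3.
Counting signs: 1 positive, 2 negative.
H is indefinite, so the origin is a saddle point.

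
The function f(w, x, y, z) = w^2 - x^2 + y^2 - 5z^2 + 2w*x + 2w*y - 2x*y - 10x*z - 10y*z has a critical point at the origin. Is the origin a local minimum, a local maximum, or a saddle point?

The Hessian at the origin is H = [[2, 2, 2, 0], [2, -2, -2, -10], [2, -2, 2, -10], [0, -10, -10, -10]].
Symmetric row and column elimination reduces H to a congruent diagonal form with pivots 2, -4, 4, 15.
So there are 3 positive, 1 negative pivots.
H is indefinite, so the origin is a saddle point.

saddle point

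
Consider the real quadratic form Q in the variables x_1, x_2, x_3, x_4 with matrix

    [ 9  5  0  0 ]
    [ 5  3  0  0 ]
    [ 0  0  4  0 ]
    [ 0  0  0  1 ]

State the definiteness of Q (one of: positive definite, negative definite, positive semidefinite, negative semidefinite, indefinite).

positive definite

Applying the same elementary operations to the rows and columns of A produces a congruent diagonal matrix with entries 9, 2/9, 4, 1.
Counting signs: 4 positive.
Hence Q is positive definite.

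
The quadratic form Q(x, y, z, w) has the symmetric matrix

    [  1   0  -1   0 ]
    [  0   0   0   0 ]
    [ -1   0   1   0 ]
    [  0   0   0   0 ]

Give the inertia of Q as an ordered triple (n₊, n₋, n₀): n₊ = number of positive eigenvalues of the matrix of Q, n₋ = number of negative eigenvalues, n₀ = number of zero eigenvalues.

(1, 0, 3)

Symmetric row and column elimination reduces A to a congruent diagonal form with pivots 1, 0, 0, 0.
That gives 1 positive, 3 zero pivots.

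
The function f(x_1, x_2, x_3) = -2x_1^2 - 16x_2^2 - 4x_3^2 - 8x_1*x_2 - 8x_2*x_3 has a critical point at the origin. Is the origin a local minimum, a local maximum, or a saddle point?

The Hessian at the origin is H = [[-4, -8, 0], [-8, -32, -8], [0, -8, -8]].
An LDLᵀ factorisation of H has diagonal entries -4, -16, -4.
Counting signs: 3 negative.
H is negative definite, so the origin is a strict local maximum.

local maximum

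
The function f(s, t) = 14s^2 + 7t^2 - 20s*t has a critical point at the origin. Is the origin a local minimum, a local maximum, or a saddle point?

The Hessian at the origin is H = [[28, -20], [-20, 14]].
det H = 28·14 − (-20)² = -8 < 0, so H is indefinite.
Therefore the origin is a saddle point.

saddle point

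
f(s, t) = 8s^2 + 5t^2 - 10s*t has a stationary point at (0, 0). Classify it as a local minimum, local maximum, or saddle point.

The Hessian at the origin is H = [[16, -10], [-10, 10]].
det H = 16·10 − (-10)² = 60 > 0 and H[1,1] = 16 > 0, so H is positive definite.
Therefore the origin is a local minimum.

local minimum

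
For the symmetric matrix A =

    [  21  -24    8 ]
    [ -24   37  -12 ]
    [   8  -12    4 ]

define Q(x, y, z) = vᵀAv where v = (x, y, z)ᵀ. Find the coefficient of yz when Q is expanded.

-24

The coefficient of yz is A[2,3] + A[3,2] = 2·(-12) = -24.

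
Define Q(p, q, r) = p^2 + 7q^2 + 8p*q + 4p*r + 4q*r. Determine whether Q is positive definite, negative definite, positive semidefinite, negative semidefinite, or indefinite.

The associated matrix is A = [[1, 4, 2], [4, 7, 2], [2, 2, 0]].
Row-reducing A symmetrically gives the diagonal entries 1, -9, 0.
That gives 1 positive, 1 negative, 1 zero pivots.
Hence Q is indefinite.

indefinite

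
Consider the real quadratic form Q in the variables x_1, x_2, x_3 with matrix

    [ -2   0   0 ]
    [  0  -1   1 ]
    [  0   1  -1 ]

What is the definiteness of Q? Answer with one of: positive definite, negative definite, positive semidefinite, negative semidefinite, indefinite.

Symmetric row and column elimination reduces A to a congruent diagonal form with pivots -2, -1, 0.
Counting signs: 2 negative, 1 zero.
Hence Q is negative semidefinite.

negative semidefinite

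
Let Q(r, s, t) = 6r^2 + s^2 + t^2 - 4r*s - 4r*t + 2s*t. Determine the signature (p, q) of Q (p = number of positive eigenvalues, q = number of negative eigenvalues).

(2, 0)

The symmetric matrix is A = [[6, -2, -2], [-2, 1, 1], [-2, 1, 1]].
Congruent diagonalization of A (simultaneous row and column reduction) yields pivots 6, 1/3, 0.
So there are 2 positive, 1 zero pivots.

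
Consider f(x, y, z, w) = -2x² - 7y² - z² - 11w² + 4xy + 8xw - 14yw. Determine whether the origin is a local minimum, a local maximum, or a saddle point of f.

local maximum

The Hessian at the origin is H = [[-4, 4, 0, 8], [4, -14, 0, -14], [0, 0, -2, 0], [8, -14, 0, -22]].
An LDLᵀ factorisation of H has diagonal entries -4, -10, -2, -12/5.
Counting signs: 4 negative.
H is negative definite, so the origin is a strict local maximum.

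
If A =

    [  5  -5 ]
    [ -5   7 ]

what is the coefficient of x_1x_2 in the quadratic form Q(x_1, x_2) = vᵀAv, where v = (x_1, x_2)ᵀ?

The coefficient of x_1x_2 is A[1,2] + A[2,1] = 2·(-5) = -10.

-10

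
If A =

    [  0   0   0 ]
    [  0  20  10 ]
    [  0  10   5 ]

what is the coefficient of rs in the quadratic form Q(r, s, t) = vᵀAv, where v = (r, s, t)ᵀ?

0

The coefficient of rs is A[1,2] + A[2,1] = 2·0 = 0.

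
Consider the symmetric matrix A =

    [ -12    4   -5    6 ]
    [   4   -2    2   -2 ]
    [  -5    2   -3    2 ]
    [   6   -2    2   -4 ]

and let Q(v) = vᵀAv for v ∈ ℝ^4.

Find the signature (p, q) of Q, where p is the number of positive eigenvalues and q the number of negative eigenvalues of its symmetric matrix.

Congruent diagonalization of A (simultaneous row and column reduction) yields pivots -12, -2/3, -3/4, -2/3.
So there are 4 negative pivots.

(0, 4)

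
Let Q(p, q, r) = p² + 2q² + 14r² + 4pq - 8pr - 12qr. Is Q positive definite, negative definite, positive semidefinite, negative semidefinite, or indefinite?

The symmetric matrix is A = [[1, 2, -4], [2, 2, -6], [-4, -6, 14]].
Symmetric row and column elimination reduces A to a congruent diagonal form with pivots 1, -2, 0.
That gives 1 positive, 1 negative, 1 zero pivots.
Hence Q is indefinite.

indefinite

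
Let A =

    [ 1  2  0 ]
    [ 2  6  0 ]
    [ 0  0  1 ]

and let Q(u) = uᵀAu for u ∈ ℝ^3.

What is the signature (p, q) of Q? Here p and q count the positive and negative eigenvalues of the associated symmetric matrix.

(3, 0)

An LDLᵀ factorisation of A has diagonal entries 1, 2, 1.
So there are 3 positive pivots.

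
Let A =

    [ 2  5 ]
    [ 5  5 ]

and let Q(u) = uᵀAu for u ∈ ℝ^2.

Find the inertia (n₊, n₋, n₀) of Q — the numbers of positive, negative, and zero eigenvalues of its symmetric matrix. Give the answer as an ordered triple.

Applying the same elementary operations to the rows and columns of A produces a congruent diagonal matrix with entries 2, -15/2.
So there are 1 positive, 1 negative pivots.

(1, 1, 0)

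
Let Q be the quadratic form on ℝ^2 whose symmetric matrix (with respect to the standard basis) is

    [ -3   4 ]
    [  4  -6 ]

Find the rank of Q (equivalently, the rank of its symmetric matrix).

An LDLᵀ factorisation of A has diagonal entries -3, -2/3.
So there are 2 negative pivots.
The rank is the number of nonzero pivots: 2.

2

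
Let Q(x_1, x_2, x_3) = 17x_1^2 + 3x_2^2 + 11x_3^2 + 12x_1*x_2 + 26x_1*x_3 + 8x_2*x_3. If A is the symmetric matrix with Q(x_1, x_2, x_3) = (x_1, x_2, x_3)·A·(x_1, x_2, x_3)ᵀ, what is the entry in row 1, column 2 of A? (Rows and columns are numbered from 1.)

The coefficient of x_1·x_2 in Q is 12. For a symmetric A this equals A[1,2] + A[2,1] = 2·A[1,2].
So A[1,2] = 12/2 = 6.

6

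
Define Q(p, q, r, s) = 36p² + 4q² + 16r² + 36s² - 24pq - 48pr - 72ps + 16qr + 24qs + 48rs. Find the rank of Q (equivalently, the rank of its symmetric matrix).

Write A = [[36, -12, -24, -36], [-12, 4, 8, 12], [-24, 8, 16, 24], [-36, 12, 24, 36]].
Applying the same elementary operations to the rows and columns of A produces a congruent diagonal matrix with entries 36, 0, 0, 0.
So there are 1 positive, 3 zero pivots.
The rank is the number of nonzero pivots: 1.

1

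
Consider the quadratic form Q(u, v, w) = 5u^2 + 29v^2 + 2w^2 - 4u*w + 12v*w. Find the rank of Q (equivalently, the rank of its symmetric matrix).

The symmetric matrix is A = [[5, 0, -2], [0, 29, 6], [-2, 6, 2]].
An LDLᵀ factorisation of A has diagonal entries 5, 29, -6/145.
That gives 2 positive, 1 negative pivots.
The rank is the number of nonzero pivots: 3.

3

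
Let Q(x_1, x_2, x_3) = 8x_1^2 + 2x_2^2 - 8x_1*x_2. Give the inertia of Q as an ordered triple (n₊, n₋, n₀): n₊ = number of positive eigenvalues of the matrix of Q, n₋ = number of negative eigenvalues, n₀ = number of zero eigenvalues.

(1, 0, 2)

The associated matrix is A = [[8, -4, 0], [-4, 2, 0], [0, 0, 0]].
Row-reducing A symmetrically gives the diagonal entries 8, 0, 0.
That gives 1 positive, 2 zero pivots.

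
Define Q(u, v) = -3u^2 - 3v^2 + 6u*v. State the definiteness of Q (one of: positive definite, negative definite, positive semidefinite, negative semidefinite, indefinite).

The symmetric matrix of Q is [[-3, 3], [3, -3]].
For the 2×2 matrix [[-3, 3], [3, -3]]: det = -3·-3 − (3)² = 0, trace = -6.
det = 0 so one eigenvalue is zero; the form is semidefinite with the sign of the trace.

negative semidefinite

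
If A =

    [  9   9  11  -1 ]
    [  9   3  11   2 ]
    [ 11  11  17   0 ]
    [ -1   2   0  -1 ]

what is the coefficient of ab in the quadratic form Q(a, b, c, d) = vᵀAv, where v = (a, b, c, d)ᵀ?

The coefficient of ab is A[1,2] + A[2,1] = 2·9 = 18.

18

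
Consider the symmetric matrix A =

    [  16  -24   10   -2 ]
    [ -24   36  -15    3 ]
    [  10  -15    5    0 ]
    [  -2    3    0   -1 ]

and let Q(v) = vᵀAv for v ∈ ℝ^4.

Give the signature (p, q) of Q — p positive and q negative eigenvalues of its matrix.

(1, 1)

Applying the same elementary operations to the rows and columns of A produces a congruent diagonal matrix with entries 16, 0, -5/4, 0.
Counting signs: 1 positive, 1 negative, 2 zero.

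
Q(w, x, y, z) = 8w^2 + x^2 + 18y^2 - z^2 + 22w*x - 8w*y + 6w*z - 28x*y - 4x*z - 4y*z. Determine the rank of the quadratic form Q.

4

Write A = [[8, 11, -4, 3], [11, 1, -14, -2], [-4, -14, 18, -2], [3, -2, -2, -1]].
Congruent diagonalization of A (simultaneous row and column reduction) yields pivots 8, -113/8, 2386/113, 60/1193.
That gives 3 positive, 1 negative pivots.
The rank is the number of nonzero pivots: 4.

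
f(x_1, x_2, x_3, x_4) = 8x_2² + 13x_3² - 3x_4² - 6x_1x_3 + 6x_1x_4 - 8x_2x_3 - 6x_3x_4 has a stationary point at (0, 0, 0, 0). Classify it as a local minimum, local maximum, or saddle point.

The Hessian at the origin is H = [[0, 0, -6, 6], [0, 16, -8, 0], [-6, -8, 26, -6], [6, 0, -6, -6]].
H is indefinite, so the origin is a saddle point.

saddle point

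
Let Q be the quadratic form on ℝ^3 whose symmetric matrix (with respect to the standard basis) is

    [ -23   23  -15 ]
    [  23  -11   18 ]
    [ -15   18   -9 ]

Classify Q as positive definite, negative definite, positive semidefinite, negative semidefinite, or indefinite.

indefinite

Congruent diagonalization of A (simultaneous row and column reduction) yields pivots -23, 12, 3/92.
Counting signs: 2 positive, 1 negative.
Hence Q is indefinite.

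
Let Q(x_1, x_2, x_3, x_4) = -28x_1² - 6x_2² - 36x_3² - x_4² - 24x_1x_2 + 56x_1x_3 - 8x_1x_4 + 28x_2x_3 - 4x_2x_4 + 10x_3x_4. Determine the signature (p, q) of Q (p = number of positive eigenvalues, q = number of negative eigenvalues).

The associated matrix is A = [[-28, -12, 28, -4], [-12, -6, 14, -2], [28, 14, -36, 5], [-4, -2, 5, -1]].
Symmetric row and column elimination reduces A to a congruent diagonal form with pivots -28, -6/7, -10/3, -3/10.
That gives 4 negative pivots.

(0, 4)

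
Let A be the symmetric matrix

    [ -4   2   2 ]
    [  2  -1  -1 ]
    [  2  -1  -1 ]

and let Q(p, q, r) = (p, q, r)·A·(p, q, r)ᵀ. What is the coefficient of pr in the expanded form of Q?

4

The coefficient of pr is A[1,3] + A[3,1] = 2·2 = 4.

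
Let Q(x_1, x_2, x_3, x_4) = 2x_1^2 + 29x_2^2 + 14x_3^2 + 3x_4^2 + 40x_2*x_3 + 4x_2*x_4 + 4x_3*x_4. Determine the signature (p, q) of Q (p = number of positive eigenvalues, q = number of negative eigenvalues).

The symmetric matrix is A = [[2, 0, 0, 0], [0, 29, 20, 2], [0, 20, 14, 2], [0, 2, 2, 3]].
Congruent diagonalization of A (simultaneous row and column reduction) yields pivots 2, 29, 6/29, 1.
That gives 4 positive pivots.

(4, 0)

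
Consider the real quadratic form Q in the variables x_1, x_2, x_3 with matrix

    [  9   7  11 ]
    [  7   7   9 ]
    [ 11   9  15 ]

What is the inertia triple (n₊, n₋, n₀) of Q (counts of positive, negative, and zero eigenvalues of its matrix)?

(3, 0, 0)

Congruent diagonalization of A (simultaneous row and column reduction) yields pivots 9, 14/9, 10/7.
So there are 3 positive pivots.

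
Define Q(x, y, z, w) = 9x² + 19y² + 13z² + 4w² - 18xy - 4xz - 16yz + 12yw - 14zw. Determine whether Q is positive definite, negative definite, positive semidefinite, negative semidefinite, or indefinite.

positive definite

The symmetric matrix of Q is A = [[9, -9, -2, 0], [-9, 19, -8, 6], [-2, -8, 13, -7], [0, 6, -7, 4]].
Leading principal minors: Δ_1 = 9, Δ_2 = 90, Δ_3 = 230, Δ_4 = 2.
All leading principal minors are positive, so by Sylvester's criterion Q is positive definite.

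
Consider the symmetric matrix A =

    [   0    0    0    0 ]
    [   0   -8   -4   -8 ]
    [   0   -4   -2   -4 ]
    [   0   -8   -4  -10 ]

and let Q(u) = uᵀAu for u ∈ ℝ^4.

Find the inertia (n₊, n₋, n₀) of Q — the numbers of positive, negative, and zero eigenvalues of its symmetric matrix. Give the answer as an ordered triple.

(0, 2, 2)

Row-reducing A symmetrically gives the diagonal entries 0, -8, 0, -2.
So there are 2 negative, 2 zero pivots.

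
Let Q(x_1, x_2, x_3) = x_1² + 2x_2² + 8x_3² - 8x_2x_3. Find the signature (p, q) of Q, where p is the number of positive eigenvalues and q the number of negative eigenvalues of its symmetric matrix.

Write A = [[1, 0, 0], [0, 2, -4], [0, -4, 8]].
Applying the same elementary operations to the rows and columns of A produces a congruent diagonal matrix with entries 1, 2, 0.
So there are 2 positive, 1 zero pivots.

(2, 0)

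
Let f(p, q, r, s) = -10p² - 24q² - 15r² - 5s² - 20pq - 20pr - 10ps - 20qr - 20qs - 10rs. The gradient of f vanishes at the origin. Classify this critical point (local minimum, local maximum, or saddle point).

The Hessian at the origin is H = [[-20, -20, -20, -10], [-20, -48, -20, -20], [-20, -20, -30, -10], [-10, -20, -10, -10]].
Congruent diagonalization of H (simultaneous row and column reduction) yields pivots -20, -28, -10, -10/7.
So there are 4 negative pivots.
H is negative definite, so the origin is a strict local maximum.

local maximum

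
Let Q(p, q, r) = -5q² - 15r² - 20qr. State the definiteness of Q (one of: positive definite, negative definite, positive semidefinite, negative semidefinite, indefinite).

The associated matrix is A = [[0, 0, 0], [0, -5, -10], [0, -10, -15]].
Symmetric row and column elimination reduces A to a congruent diagonal form with pivots 0, -5, 5.
Counting signs: 1 positive, 1 negative, 1 zero.
Hence Q is indefinite.

indefinite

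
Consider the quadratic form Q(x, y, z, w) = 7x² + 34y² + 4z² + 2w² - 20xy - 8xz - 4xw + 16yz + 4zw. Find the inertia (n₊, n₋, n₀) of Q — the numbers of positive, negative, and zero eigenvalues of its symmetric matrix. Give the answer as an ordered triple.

(4, 0, 0)

The symmetric matrix is A = [[7, -10, -4, -2], [-10, 34, 8, 0], [-4, 8, 4, 2], [-2, 0, 2, 2]].
Row-reducing A symmetrically gives the diagonal entries 7, 138/7, 100/69, 1/25.
That gives 4 positive pivots.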